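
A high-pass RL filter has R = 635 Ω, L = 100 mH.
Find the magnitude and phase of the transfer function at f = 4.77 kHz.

Step 1 — Angular frequency: ω = 2π·4770 = 2.997e+04 rad/s.
Step 2 — Transfer function: H(jω) = jωL/(R + jωL).
Step 3 — Numerator jωL = j·2997; denominator R + jωL = 635 + j2997.
Step 4 — H = 0.957 + j0.2028.
Step 5 — Magnitude: |H| = 0.9783 (-0.2 dB); phase: φ = 12.0°.

|H| = 0.9783 (-0.2 dB), φ = 12.0°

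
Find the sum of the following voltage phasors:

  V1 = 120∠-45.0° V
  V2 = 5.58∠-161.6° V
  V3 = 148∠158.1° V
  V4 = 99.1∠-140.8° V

Step 1 — Convert each phasor to rectangular form:
  V1 = 120·(cos(-45.0°) + j·sin(-45.0°)) = 84.85 - j84.85 V
  V2 = 5.58·(cos(-161.6°) + j·sin(-161.6°)) = -5.295 - j1.761 V
  V3 = 148·(cos(158.1°) + j·sin(158.1°)) = -137.3 + j55.2 V
  V4 = 99.1·(cos(-140.8°) + j·sin(-140.8°)) = -76.8 - j62.63 V
Step 2 — Sum components: V_total = -134.6 - j94.05 V.
Step 3 — Convert to polar: |V_total| = 164.2 V, ∠V_total = -145.0°.

V_total = 164.2∠-145.0° V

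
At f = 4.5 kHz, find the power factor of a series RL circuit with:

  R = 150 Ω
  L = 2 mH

Step 1 — Angular frequency: ω = 2π·f = 2π·4500 = 2.827e+04 rad/s.
Step 2 — Component impedances:
  R: Z = R = 150 Ω
  L: Z = jωL = j·2.827e+04·0.002 = 0 + j56.55 Ω
Step 3 — Series combination: Z_total = R + L = 150 + j56.55 Ω = 160.3∠20.7° Ω.
Step 4 — Power factor: PF = cos(φ) = Re(Z)/|Z| = 150/160.3 = 0.9357.
Step 5 — Type: Im(Z) = 56.55 ⇒ lagging (phase φ = 20.7°).

PF = 0.9357 (lagging, φ = 20.7°)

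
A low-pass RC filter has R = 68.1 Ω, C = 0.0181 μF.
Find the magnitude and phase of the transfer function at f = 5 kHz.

Step 1 — Angular frequency: ω = 2π·5000 = 3.142e+04 rad/s.
Step 2 — Transfer function: H(jω) = 1/(1 + jωRC).
Step 3 — Denominator: 1 + jωRC = 1 + j·3.142e+04·68.1·1.81e-08 = 1 + j0.03872.
Step 4 — H = 0.9985 - j0.03867.
Step 5 — Magnitude: |H| = 0.9993 (-0.0 dB); phase: φ = -2.2°.

|H| = 0.9993 (-0.0 dB), φ = -2.2°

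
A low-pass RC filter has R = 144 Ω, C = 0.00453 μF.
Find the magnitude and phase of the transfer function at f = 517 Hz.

Step 1 — Angular frequency: ω = 2π·517 = 3248 rad/s.
Step 2 — Transfer function: H(jω) = 1/(1 + jωRC).
Step 3 — Denominator: 1 + jωRC = 1 + j·3248·144·4.53e-09 = 1 + j0.002119.
Step 4 — H = 1 - j0.002119.
Step 5 — Magnitude: |H| = 1 (-0.0 dB); phase: φ = -0.1°.

|H| = 1 (-0.0 dB), φ = -0.1°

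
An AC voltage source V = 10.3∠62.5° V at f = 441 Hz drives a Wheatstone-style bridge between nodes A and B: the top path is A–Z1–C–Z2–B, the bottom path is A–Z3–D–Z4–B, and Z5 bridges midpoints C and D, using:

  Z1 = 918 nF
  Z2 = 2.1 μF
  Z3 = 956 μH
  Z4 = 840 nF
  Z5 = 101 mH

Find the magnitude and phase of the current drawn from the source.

Step 1 — Angular frequency: ω = 2π·f = 2π·441 = 2771 rad/s.
Step 2 — Component impedances:
  Z1: Z = 1/(jωC) = -j/(ω·C) = 0 - j393.1 Ω
  Z2: Z = 1/(jωC) = -j/(ω·C) = 0 - j171.9 Ω
  Z3: Z = jωL = j·2771·0.000956 = 0 + j2.649 Ω
  Z4: Z = 1/(jωC) = -j/(ω·C) = 0 - j429.6 Ω
  Z5: Z = jωL = j·2771·0.101 = 0 + j279.9 Ω
Step 3 — Bridge requires nodal analysis (the Z5 bridge couples midpoints C and D, so the two paths cannot be reduced to a simple series/parallel combination). Setting node B to ground and injecting 1 A at node A, the 3-node admittance system at A, C, D solves to V_A = Z_AB = 0 - j919.7 Ω = 919.7∠-90.0° Ω.
Step 4 — Source phasor: V = 10.3∠62.5° V = 4.756 + j9.136 V.
Step 5 — Ohm's law: I = V / Z_total = (4.756 + j9.136) / (0 - j919.7) = -0.009934 + j0.005171 A.
Step 6 — Convert to polar: |I| = 0.0112 A, ∠I = 152.5°.

I = 0.0112∠152.5° A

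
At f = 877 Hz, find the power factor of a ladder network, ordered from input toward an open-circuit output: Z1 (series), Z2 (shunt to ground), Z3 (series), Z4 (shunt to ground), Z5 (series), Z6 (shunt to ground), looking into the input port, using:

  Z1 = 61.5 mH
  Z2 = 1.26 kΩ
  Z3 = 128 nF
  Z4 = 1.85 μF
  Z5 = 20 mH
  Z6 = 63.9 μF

Step 1 — Angular frequency: ω = 2π·f = 2π·877 = 5510 rad/s.
Step 2 — Component impedances:
  Z1: Z = jωL = j·5510·0.0615 = 0 + j338.9 Ω
  Z2: Z = R = 1260 Ω
  Z3: Z = 1/(jωC) = -j/(ω·C) = 0 - j1418 Ω
  Z4: Z = 1/(jωC) = -j/(ω·C) = 0 - j98.1 Ω
  Z5: Z = jωL = j·5510·0.02 = 0 + j110.2 Ω
  Z6: Z = 1/(jωC) = -j/(ω·C) = 0 - j2.84 Ω
Step 3 — Ladder network (open output): work backward from the far end, alternating series and parallel combinations. Z_in = 1013 - j161.1 Ω = 1026∠-9.0° Ω.
Step 4 — Power factor: PF = cos(φ) = Re(Z)/|Z| = 1013.3/1026 = 0.9876.
Step 5 — Type: Im(Z) = -161.1 ⇒ leading (phase φ = -9.0°).

PF = 0.9876 (leading, φ = -9.0°)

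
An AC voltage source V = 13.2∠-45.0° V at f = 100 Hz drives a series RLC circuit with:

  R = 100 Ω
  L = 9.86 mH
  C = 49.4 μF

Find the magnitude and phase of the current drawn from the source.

Step 1 — Angular frequency: ω = 2π·f = 2π·100 = 628.3 rad/s.
Step 2 — Component impedances:
  R: Z = R = 100 Ω
  L: Z = jωL = j·628.3·0.00986 = 0 + j6.195 Ω
  C: Z = 1/(jωC) = -j/(ω·C) = 0 - j32.22 Ω
Step 3 — Series combination: Z_total = R + L + C = 100 - j26.02 Ω = 103.3∠-14.6° Ω.
Step 4 — Source phasor: V = 13.2∠-45.0° V = 9.334 - j9.334 V.
Step 5 — Ohm's law: I = V / Z_total = (9.334 - j9.334) / (100 - j26.02) = 0.1102 - j0.06467 A.
Step 6 — Convert to polar: |I| = 0.1277 A, ∠I = -30.4°.

I = 0.1277∠-30.4° A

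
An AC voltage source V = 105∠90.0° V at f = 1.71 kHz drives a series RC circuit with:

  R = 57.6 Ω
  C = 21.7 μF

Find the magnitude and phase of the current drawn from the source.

Step 1 — Angular frequency: ω = 2π·f = 2π·1710 = 1.074e+04 rad/s.
Step 2 — Component impedances:
  R: Z = R = 57.6 Ω
  C: Z = 1/(jωC) = -j/(ω·C) = 0 - j4.289 Ω
Step 3 — Series combination: Z_total = R + C = 57.6 - j4.289 Ω = 57.76∠-4.3° Ω.
Step 4 — Source phasor: V = 105∠90.0° V = 0 + j105 V.
Step 5 — Ohm's law: I = V / Z_total = (0 + j105) / (57.6 - j4.289) = -0.135 + j1.813 A.
Step 6 — Convert to polar: |I| = 1.818 A, ∠I = 94.3°.

I = 1.818∠94.3° A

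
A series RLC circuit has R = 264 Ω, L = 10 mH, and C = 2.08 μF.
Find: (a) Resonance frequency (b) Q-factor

Step 1 — Resonance condition Im(Z)=0 gives ω₀ = 1/√(LC).
Step 2 — ω₀ = 1/√(0.01·2.08e-06) = 6934 rad/s.
Step 3 — f₀ = ω₀/(2π) = 1104 Hz.
Step 4 — Series Q: Q = ω₀L/R = 6934·0.01/264 = 0.2626.

(a) f₀ = 1104 Hz  (b) Q = 0.2626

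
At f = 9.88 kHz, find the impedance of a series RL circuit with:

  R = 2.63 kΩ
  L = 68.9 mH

Step 1 — Angular frequency: ω = 2π·f = 2π·9880 = 6.208e+04 rad/s.
Step 2 — Component impedances:
  R: Z = R = 2630 Ω
  L: Z = jωL = j·6.208e+04·0.0689 = 0 + j4277 Ω
Step 3 — Series combination: Z_total = R + L = 2630 + j4277 Ω = 5021∠58.4° Ω.

Z = 2630 + j4277 Ω = 5021∠58.4° Ω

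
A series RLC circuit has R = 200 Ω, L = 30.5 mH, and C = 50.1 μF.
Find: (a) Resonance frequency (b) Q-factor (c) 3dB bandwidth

Step 1 — Resonance: ω₀ = 1/√(LC) = 1/√(0.0305·5.01e-05) = 809 rad/s.
Step 2 — f₀ = ω₀/(2π) = 128.8 Hz.
Step 3 — Series Q: Q = ω₀L/R = 809·0.0305/200 = 0.1234.
Step 4 — Bandwidth: Δω = ω₀/Q = 6557 rad/s; BW = Δω/(2π) = 1044 Hz.

(a) f₀ = 128.8 Hz  (b) Q = 0.1234  (c) BW = 1044 Hz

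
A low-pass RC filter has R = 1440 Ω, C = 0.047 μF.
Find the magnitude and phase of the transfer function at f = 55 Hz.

Step 1 — Angular frequency: ω = 2π·55 = 345.6 rad/s.
Step 2 — Transfer function: H(jω) = 1/(1 + jωRC).
Step 3 — Denominator: 1 + jωRC = 1 + j·345.6·1440·4.7e-08 = 1 + j0.02339.
Step 4 — H = 0.9995 - j0.02338.
Step 5 — Magnitude: |H| = 0.9997 (-0.0 dB); phase: φ = -1.3°.

|H| = 0.9997 (-0.0 dB), φ = -1.3°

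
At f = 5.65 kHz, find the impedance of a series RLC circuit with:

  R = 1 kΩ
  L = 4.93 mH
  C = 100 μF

Step 1 — Angular frequency: ω = 2π·f = 2π·5650 = 3.55e+04 rad/s.
Step 2 — Component impedances:
  R: Z = R = 1000 Ω
  L: Z = jωL = j·3.55e+04·0.00493 = 0 + j175 Ω
  C: Z = 1/(jωC) = -j/(ω·C) = 0 - j0.2817 Ω
Step 3 — Series combination: Z_total = R + L + C = 1000 + j174.7 Ω = 1015∠9.9° Ω.

Z = 1000 + j174.7 Ω = 1015∠9.9° Ω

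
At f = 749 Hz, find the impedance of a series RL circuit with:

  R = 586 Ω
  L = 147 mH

Step 1 — Angular frequency: ω = 2π·f = 2π·749 = 4706 rad/s.
Step 2 — Component impedances:
  R: Z = R = 586 Ω
  L: Z = jωL = j·4706·0.147 = 0 + j691.8 Ω
Step 3 — Series combination: Z_total = R + L = 586 + j691.8 Ω = 906.6∠49.7° Ω.

Z = 586 + j691.8 Ω = 906.6∠49.7° Ω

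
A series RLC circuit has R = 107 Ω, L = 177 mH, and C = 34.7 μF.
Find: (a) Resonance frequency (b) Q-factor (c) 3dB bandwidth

Step 1 — Resonance condition Im(Z)=0 gives ω₀ = 1/√(LC).
Step 2 — ω₀ = 1/√(0.177·3.47e-05) = 403.5 rad/s.
Step 3 — f₀ = ω₀/(2π) = 64.22 Hz.
Step 4 — Series Q: Q = ω₀L/R = 403.5·0.177/107 = 0.6675.
Step 5 — 3dB bandwidth: Δω = ω₀/Q = 604.5 rad/s; BW = Δω/(2π) = 96.21 Hz.

(a) f₀ = 64.22 Hz  (b) Q = 0.6675  (c) BW = 96.21 Hz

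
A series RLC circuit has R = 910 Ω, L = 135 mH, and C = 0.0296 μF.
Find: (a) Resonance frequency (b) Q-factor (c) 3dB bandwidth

Step 1 — Resonance condition Im(Z)=0 gives ω₀ = 1/√(LC).
Step 2 — ω₀ = 1/√(0.135·2.96e-08) = 1.582e+04 rad/s.
Step 3 — f₀ = ω₀/(2π) = 2518 Hz.
Step 4 — Series Q: Q = ω₀L/R = 1.582e+04·0.135/910 = 2.347.
Step 5 — 3dB bandwidth: Δω = ω₀/Q = 6741 rad/s; BW = Δω/(2π) = 1073 Hz.

(a) f₀ = 2518 Hz  (b) Q = 2.347  (c) BW = 1073 Hz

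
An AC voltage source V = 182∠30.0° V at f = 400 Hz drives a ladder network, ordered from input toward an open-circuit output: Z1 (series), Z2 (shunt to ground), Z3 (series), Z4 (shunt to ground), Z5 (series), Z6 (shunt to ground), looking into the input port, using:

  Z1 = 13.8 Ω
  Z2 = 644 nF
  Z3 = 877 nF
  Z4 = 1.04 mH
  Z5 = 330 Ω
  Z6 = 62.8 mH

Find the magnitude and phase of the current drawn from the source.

Step 1 — Angular frequency: ω = 2π·f = 2π·400 = 2513 rad/s.
Step 2 — Component impedances:
  Z1: Z = R = 13.8 Ω
  Z2: Z = 1/(jωC) = -j/(ω·C) = 0 - j617.8 Ω
  Z3: Z = 1/(jωC) = -j/(ω·C) = 0 - j453.7 Ω
  Z4: Z = jωL = j·2513·0.00104 = 0 + j2.614 Ω
  Z5: Z = R = 330 Ω
  Z6: Z = jωL = j·2513·0.0628 = 0 + j157.8 Ω
Step 3 — Ladder network (open output): work backward from the far end, alternating series and parallel combinations. Z_in = 13.81 - j260.7 Ω = 261.1∠-87.0° Ω.
Step 4 — Source phasor: V = 182∠30.0° V = 157.6 + j91 V.
Step 5 — Ohm's law: I = V / Z_total = (157.6 + j91) / (13.81 - j260.7) = -0.3161 + j0.6213 A.
Step 6 — Convert to polar: |I| = 0.6971 A, ∠I = 117.0°.

I = 0.6971∠117.0° A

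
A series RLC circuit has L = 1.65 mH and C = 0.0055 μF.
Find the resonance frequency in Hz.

Step 1 — Resonance condition Im(Z)=0 gives ω₀ = 1/√(LC).
Step 2 — ω₀ = 1/√(0.00165·5.5e-09) = 3.32e+05 rad/s.
Step 3 — f₀ = ω₀/(2π) = 5.283e+04 Hz.

f₀ = 5.283e+04 Hz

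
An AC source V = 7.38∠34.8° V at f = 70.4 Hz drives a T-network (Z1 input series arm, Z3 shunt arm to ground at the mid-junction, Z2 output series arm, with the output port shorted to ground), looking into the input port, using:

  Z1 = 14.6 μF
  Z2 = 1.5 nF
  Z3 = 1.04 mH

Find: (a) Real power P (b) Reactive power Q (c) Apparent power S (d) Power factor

Step 1 — Angular frequency: ω = 2π·f = 2π·70.4 = 442.3 rad/s.
Step 2 — Component impedances:
  Z1: Z = 1/(jωC) = -j/(ω·C) = 0 - j154.8 Ω
  Z2: Z = 1/(jωC) = -j/(ω·C) = 0 - j1.507e+06 Ω
  Z3: Z = jωL = j·442.3·0.00104 = 0 + j0.46 Ω
Step 3 — With the output port shorted to ground, the output series arm Z2 runs from the junction to ground; the shunt arm Z3 also runs from the junction to ground. They appear in parallel: Z3 || Z2 = 0 + j0.46 Ω.
Step 4 — Series with input arm Z1: Z_in = Z1 + (Z3 || Z2) = 0 - j154.4 Ω = 154.4∠-90.0° Ω.
Step 5 — Source phasor: V = 7.38∠34.8° V = 6.06 + j4.212 V.
Step 6 — Current: I = V / Z = -0.02728 + j0.03925 A = 0.0478∠124.8° A.
Step 7 — Complex power: S = V·I* = 0 - j0.3528 VA.
Step 8 — Real power: P = Re(S) = 0 W.
Step 9 — Reactive power: Q = Im(S) = -0.3528 VAR.
Step 10 — Apparent power: |S| = 0.3528 VA.
Step 11 — Power factor: PF = P/|S| = 0 (leading).

(a) P = 0 W  (b) Q = -0.3528 VAR  (c) S = 0.3528 VA  (d) PF = 0 (leading)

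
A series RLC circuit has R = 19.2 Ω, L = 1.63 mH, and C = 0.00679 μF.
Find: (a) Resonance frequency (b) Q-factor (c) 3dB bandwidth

Step 1 — Resonance condition Im(Z)=0 gives ω₀ = 1/√(LC).
Step 2 — ω₀ = 1/√(0.00163·6.79e-09) = 3.006e+05 rad/s.
Step 3 — f₀ = ω₀/(2π) = 4.784e+04 Hz.
Step 4 — Series Q: Q = ω₀L/R = 3.006e+05·0.00163/19.2 = 25.52.
Step 5 — 3dB bandwidth: Δω = ω₀/Q = 1.178e+04 rad/s; BW = Δω/(2π) = 1875 Hz.

(a) f₀ = 4.784e+04 Hz  (b) Q = 25.52  (c) BW = 1875 Hz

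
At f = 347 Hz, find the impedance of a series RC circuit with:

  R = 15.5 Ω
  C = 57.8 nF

Step 1 — Angular frequency: ω = 2π·f = 2π·347 = 2180 rad/s.
Step 2 — Component impedances:
  R: Z = R = 15.5 Ω
  C: Z = 1/(jωC) = -j/(ω·C) = 0 - j7935 Ω
Step 3 — Series combination: Z_total = R + C = 15.5 - j7935 Ω = 7935∠-89.9° Ω.

Z = 15.5 - j7935 Ω = 7935∠-89.9° Ω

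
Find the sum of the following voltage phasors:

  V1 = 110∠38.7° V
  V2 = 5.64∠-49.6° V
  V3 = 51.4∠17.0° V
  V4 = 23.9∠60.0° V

Step 1 — Convert each phasor to rectangular form:
  V1 = 110·(cos(38.7°) + j·sin(38.7°)) = 85.85 + j68.78 V
  V2 = 5.64·(cos(-49.6°) + j·sin(-49.6°)) = 3.655 - j4.295 V
  V3 = 51.4·(cos(17.0°) + j·sin(17.0°)) = 49.15 + j15.03 V
  V4 = 23.9·(cos(60.0°) + j·sin(60.0°)) = 11.95 + j20.7 V
Step 2 — Sum components: V_total = 150.6 + j100.2 V.
Step 3 — Convert to polar: |V_total| = 180.9 V, ∠V_total = 33.6°.

V_total = 180.9∠33.6° V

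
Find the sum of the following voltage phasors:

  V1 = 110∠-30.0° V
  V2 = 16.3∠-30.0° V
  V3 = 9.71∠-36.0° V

Step 1 — Convert each phasor to rectangular form:
  V1 = 110·(cos(-30.0°) + j·sin(-30.0°)) = 95.26 - j55 V
  V2 = 16.3·(cos(-30.0°) + j·sin(-30.0°)) = 14.12 - j8.15 V
  V3 = 9.71·(cos(-36.0°) + j·sin(-36.0°)) = 7.856 - j5.707 V
Step 2 — Sum components: V_total = 117.2 - j68.86 V.
Step 3 — Convert to polar: |V_total| = 136 V, ∠V_total = -30.4°.

V_total = 136∠-30.4° V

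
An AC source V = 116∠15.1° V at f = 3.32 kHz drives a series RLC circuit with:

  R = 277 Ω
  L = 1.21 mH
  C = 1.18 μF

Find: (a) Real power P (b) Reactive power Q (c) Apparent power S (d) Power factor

Step 1 — Angular frequency: ω = 2π·f = 2π·3320 = 2.086e+04 rad/s.
Step 2 — Component impedances:
  R: Z = R = 277 Ω
  L: Z = jωL = j·2.086e+04·0.00121 = 0 + j25.24 Ω
  C: Z = 1/(jωC) = -j/(ω·C) = 0 - j40.63 Ω
Step 3 — Series combination: Z_total = R + L + C = 277 - j15.38 Ω = 277.4∠-3.2° Ω.
Step 4 — Source phasor: V = 116∠15.1° V = 112 + j30.22 V.
Step 5 — Current: I = V / Z = 0.397 + j0.1311 A = 0.4181∠18.3° A.
Step 6 — Complex power: S = V·I* = 48.43 - j2.69 VA.
Step 7 — Real power: P = Re(S) = 48.43 W.
Step 8 — Reactive power: Q = Im(S) = -2.69 VAR.
Step 9 — Apparent power: |S| = 48.5 VA.
Step 10 — Power factor: PF = P/|S| = 0.9985 (leading).

(a) P = 48.43 W  (b) Q = -2.69 VAR  (c) S = 48.5 VA  (d) PF = 0.9985 (leading)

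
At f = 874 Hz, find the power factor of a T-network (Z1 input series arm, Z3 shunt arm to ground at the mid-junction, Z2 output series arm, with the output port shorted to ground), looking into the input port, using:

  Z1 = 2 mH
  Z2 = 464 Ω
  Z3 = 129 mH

Step 1 — Angular frequency: ω = 2π·f = 2π·874 = 5492 rad/s.
Step 2 — Component impedances:
  Z1: Z = jωL = j·5492·0.002 = 0 + j10.98 Ω
  Z2: Z = R = 464 Ω
  Z3: Z = jωL = j·5492·0.129 = 0 + j708.4 Ω
Step 3 — With the output port shorted to ground, the output series arm Z2 runs from the junction to ground; the shunt arm Z3 also runs from the junction to ground. They appear in parallel: Z3 || Z2 = 324.7 + j212.7 Ω.
Step 4 — Series with input arm Z1: Z_in = Z1 + (Z3 || Z2) = 324.7 + j223.7 Ω = 394.3∠34.6° Ω.
Step 5 — Power factor: PF = cos(φ) = Re(Z)/|Z| = 324.7/394.3 = 0.8235.
Step 6 — Type: Im(Z) = 223.7 ⇒ lagging (phase φ = 34.6°).

PF = 0.8235 (lagging, φ = 34.6°)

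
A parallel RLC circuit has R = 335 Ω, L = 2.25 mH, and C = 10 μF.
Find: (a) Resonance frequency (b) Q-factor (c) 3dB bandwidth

Step 1 — Resonance: ω₀ = 1/√(LC) = 1/√(0.00225·1e-05) = 6667 rad/s.
Step 2 — f₀ = ω₀/(2π) = 1061 Hz.
Step 3 — Parallel Q: Q = R/(ω₀L) = 335/(6667·0.00225) = 22.33.
Step 4 — Bandwidth: Δω = ω₀/Q = 298.5 rad/s; BW = Δω/(2π) = 47.51 Hz.

(a) f₀ = 1061 Hz  (b) Q = 22.33  (c) BW = 47.51 Hz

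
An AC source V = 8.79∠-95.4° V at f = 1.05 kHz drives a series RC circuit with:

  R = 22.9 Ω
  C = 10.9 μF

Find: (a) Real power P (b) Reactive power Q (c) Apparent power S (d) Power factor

Step 1 — Angular frequency: ω = 2π·f = 2π·1050 = 6597 rad/s.
Step 2 — Component impedances:
  R: Z = R = 22.9 Ω
  C: Z = 1/(jωC) = -j/(ω·C) = 0 - j13.91 Ω
Step 3 — Series combination: Z_total = R + C = 22.9 - j13.91 Ω = 26.79∠-31.3° Ω.
Step 4 — Source phasor: V = 8.79∠-95.4° V = -0.8272 - j8.751 V.
Step 5 — Current: I = V / Z = 0.1431 - j0.2952 A = 0.3281∠-64.1° A.
Step 6 — Complex power: S = V·I* = 2.465 - j1.497 VA.
Step 7 — Real power: P = Re(S) = 2.465 W.
Step 8 — Reactive power: Q = Im(S) = -1.497 VAR.
Step 9 — Apparent power: |S| = 2.884 VA.
Step 10 — Power factor: PF = P/|S| = 0.8547 (leading).

(a) P = 2.465 W  (b) Q = -1.497 VAR  (c) S = 2.884 VA  (d) PF = 0.8547 (leading)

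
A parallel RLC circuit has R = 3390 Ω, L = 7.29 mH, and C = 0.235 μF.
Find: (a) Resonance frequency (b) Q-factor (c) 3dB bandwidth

Step 1 — Resonance: ω₀ = 1/√(LC) = 1/√(0.00729·2.35e-07) = 2.416e+04 rad/s.
Step 2 — f₀ = ω₀/(2π) = 3845 Hz.
Step 3 — Parallel Q: Q = R/(ω₀L) = 3390/(2.416e+04·0.00729) = 19.25.
Step 4 — Bandwidth: Δω = ω₀/Q = 1255 rad/s; BW = Δω/(2π) = 199.8 Hz.

(a) f₀ = 3845 Hz  (b) Q = 19.25  (c) BW = 199.8 Hz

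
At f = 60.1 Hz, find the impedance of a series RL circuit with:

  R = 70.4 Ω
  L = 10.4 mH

Step 1 — Angular frequency: ω = 2π·f = 2π·60.1 = 377.6 rad/s.
Step 2 — Component impedances:
  R: Z = R = 70.4 Ω
  L: Z = jωL = j·377.6·0.0104 = 0 + j3.927 Ω
Step 3 — Series combination: Z_total = R + L = 70.4 + j3.927 Ω = 70.51∠3.2° Ω.

Z = 70.4 + j3.927 Ω = 70.51∠3.2° Ω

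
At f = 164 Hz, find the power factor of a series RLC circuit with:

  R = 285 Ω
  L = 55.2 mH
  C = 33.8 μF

Step 1 — Angular frequency: ω = 2π·f = 2π·164 = 1030 rad/s.
Step 2 — Component impedances:
  R: Z = R = 285 Ω
  L: Z = jωL = j·1030·0.0552 = 0 + j56.88 Ω
  C: Z = 1/(jωC) = -j/(ω·C) = 0 - j28.71 Ω
Step 3 — Series combination: Z_total = R + L + C = 285 + j28.17 Ω = 286.4∠5.6° Ω.
Step 4 — Power factor: PF = cos(φ) = Re(Z)/|Z| = 285/286.3887 = 0.9952.
Step 5 — Type: Im(Z) = 28.17 ⇒ lagging (phase φ = 5.6°).

PF = 0.9952 (lagging, φ = 5.6°)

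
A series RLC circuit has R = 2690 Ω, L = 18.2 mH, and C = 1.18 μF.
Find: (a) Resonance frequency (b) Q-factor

Step 1 — Resonance condition Im(Z)=0 gives ω₀ = 1/√(LC).
Step 2 — ω₀ = 1/√(0.0182·1.18e-06) = 6824 rad/s.
Step 3 — f₀ = ω₀/(2π) = 1086 Hz.
Step 4 — Series Q: Q = ω₀L/R = 6824·0.0182/2690 = 0.04617.

(a) f₀ = 1086 Hz  (b) Q = 0.04617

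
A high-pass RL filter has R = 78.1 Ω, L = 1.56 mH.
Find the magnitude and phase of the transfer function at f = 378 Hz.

Step 1 — Angular frequency: ω = 2π·378 = 2375 rad/s.
Step 2 — Transfer function: H(jω) = jωL/(R + jωL).
Step 3 — Numerator jωL = j·3.705; denominator R + jωL = 78.1 + j3.705.
Step 4 — H = 0.002246 + j0.04733.
Step 5 — Magnitude: |H| = 0.04739 (-26.5 dB); phase: φ = 87.3°.

|H| = 0.04739 (-26.5 dB), φ = 87.3°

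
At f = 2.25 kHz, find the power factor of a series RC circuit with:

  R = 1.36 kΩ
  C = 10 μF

Step 1 — Angular frequency: ω = 2π·f = 2π·2250 = 1.414e+04 rad/s.
Step 2 — Component impedances:
  R: Z = R = 1360 Ω
  C: Z = 1/(jωC) = -j/(ω·C) = 0 - j7.074 Ω
Step 3 — Series combination: Z_total = R + C = 1360 - j7.074 Ω = 1360∠-0.3° Ω.
Step 4 — Power factor: PF = cos(φ) = Re(Z)/|Z| = 1360/1360 = 1.
Step 5 — Type: Im(Z) = -7.074 ⇒ leading (phase φ = -0.3°).

PF = 1 (leading, φ = -0.3°)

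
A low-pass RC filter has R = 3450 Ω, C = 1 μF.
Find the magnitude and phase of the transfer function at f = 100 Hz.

Step 1 — Angular frequency: ω = 2π·100 = 628.3 rad/s.
Step 2 — Transfer function: H(jω) = 1/(1 + jωRC).
Step 3 — Denominator: 1 + jωRC = 1 + j·628.3·3450·1e-06 = 1 + j2.168.
Step 4 — H = 0.1755 - j0.3804.
Step 5 — Magnitude: |H| = 0.4189 (-7.6 dB); phase: φ = -65.2°.

|H| = 0.4189 (-7.6 dB), φ = -65.2°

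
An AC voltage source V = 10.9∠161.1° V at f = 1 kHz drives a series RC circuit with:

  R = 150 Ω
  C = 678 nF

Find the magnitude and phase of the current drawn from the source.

Step 1 — Angular frequency: ω = 2π·f = 2π·1000 = 6283 rad/s.
Step 2 — Component impedances:
  R: Z = R = 150 Ω
  C: Z = 1/(jωC) = -j/(ω·C) = 0 - j234.7 Ω
Step 3 — Series combination: Z_total = R + C = 150 - j234.7 Ω = 278.6∠-57.4° Ω.
Step 4 — Source phasor: V = 10.9∠161.1° V = -10.31 + j3.531 V.
Step 5 — Ohm's law: I = V / Z_total = (-10.31 + j3.531) / (150 - j234.7) = -0.03061 - j0.02437 A.
Step 6 — Convert to polar: |I| = 0.03913 A, ∠I = -141.5°.

I = 0.03913∠-141.5° A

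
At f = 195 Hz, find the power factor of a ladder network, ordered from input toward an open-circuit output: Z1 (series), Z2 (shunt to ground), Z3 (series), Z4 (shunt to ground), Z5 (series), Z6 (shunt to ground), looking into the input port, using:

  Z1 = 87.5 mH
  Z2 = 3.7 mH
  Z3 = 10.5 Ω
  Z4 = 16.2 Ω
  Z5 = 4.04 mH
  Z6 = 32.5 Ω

Step 1 — Angular frequency: ω = 2π·f = 2π·195 = 1225 rad/s.
Step 2 — Component impedances:
  Z1: Z = jωL = j·1225·0.0875 = 0 + j107.2 Ω
  Z2: Z = jωL = j·1225·0.0037 = 0 + j4.533 Ω
  Z3: Z = R = 10.5 Ω
  Z4: Z = R = 16.2 Ω
  Z5: Z = jωL = j·1225·0.00404 = 0 + j4.95 Ω
  Z6: Z = R = 32.5 Ω
Step 3 — Ladder network (open output): work backward from the far end, alternating series and parallel combinations. Z_in = 0.9105 + j111.5 Ω = 111.5∠89.5° Ω.
Step 4 — Power factor: PF = cos(φ) = Re(Z)/|Z| = 0.910469/111.528 = 0.008164.
Step 5 — Type: Im(Z) = 111.5 ⇒ lagging (phase φ = 89.5°).

PF = 0.008164 (lagging, φ = 89.5°)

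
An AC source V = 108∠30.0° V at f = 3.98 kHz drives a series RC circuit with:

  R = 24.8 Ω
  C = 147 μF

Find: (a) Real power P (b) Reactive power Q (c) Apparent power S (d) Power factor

Step 1 — Angular frequency: ω = 2π·f = 2π·3980 = 2.501e+04 rad/s.
Step 2 — Component impedances:
  R: Z = R = 24.8 Ω
  C: Z = 1/(jωC) = -j/(ω·C) = 0 - j0.272 Ω
Step 3 — Series combination: Z_total = R + C = 24.8 - j0.272 Ω = 24.8∠-0.6° Ω.
Step 4 — Source phasor: V = 108∠30.0° V = 93.53 + j54 V.
Step 5 — Current: I = V / Z = 3.747 + j2.219 A = 4.355∠30.6° A.
Step 6 — Complex power: S = V·I* = 470.3 - j5.158 VA.
Step 7 — Real power: P = Re(S) = 470.3 W.
Step 8 — Reactive power: Q = Im(S) = -5.158 VAR.
Step 9 — Apparent power: |S| = 470.3 VA.
Step 10 — Power factor: PF = P/|S| = 0.9999 (leading).

(a) P = 470.3 W  (b) Q = -5.158 VAR  (c) S = 470.3 VA  (d) PF = 0.9999 (leading)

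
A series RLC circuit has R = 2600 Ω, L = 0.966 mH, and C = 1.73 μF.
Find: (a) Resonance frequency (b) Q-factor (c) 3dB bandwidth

Step 1 — Resonance: ω₀ = 1/√(LC) = 1/√(0.000966·1.73e-06) = 2.446e+04 rad/s.
Step 2 — f₀ = ω₀/(2π) = 3893 Hz.
Step 3 — Series Q: Q = ω₀L/R = 2.446e+04·0.000966/2600 = 0.009088.
Step 4 — Bandwidth: Δω = ω₀/Q = 2.692e+06 rad/s; BW = Δω/(2π) = 4.284e+05 Hz.

(a) f₀ = 3893 Hz  (b) Q = 0.009088  (c) BW = 4.284e+05 Hz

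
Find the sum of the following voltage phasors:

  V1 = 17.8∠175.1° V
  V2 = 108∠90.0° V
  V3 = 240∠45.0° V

Step 1 — Convert each phasor to rectangular form:
  V1 = 17.8·(cos(175.1°) + j·sin(175.1°)) = -17.73 + j1.52 V
  V2 = 108·(cos(90.0°) + j·sin(90.0°)) = 0 + j108 V
  V3 = 240·(cos(45.0°) + j·sin(45.0°)) = 169.7 + j169.7 V
Step 2 — Sum components: V_total = 152 + j279.2 V.
Step 3 — Convert to polar: |V_total| = 317.9 V, ∠V_total = 61.4°.

V_total = 317.9∠61.4° V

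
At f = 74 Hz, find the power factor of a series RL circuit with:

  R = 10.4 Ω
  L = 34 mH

Step 1 — Angular frequency: ω = 2π·f = 2π·74 = 465 rad/s.
Step 2 — Component impedances:
  R: Z = R = 10.4 Ω
  L: Z = jωL = j·465·0.034 = 0 + j15.81 Ω
Step 3 — Series combination: Z_total = R + L = 10.4 + j15.81 Ω = 18.92∠56.7° Ω.
Step 4 — Power factor: PF = cos(φ) = Re(Z)/|Z| = 10.4/18.923 = 0.5496.
Step 5 — Type: Im(Z) = 15.81 ⇒ lagging (phase φ = 56.7°).

PF = 0.5496 (lagging, φ = 56.7°)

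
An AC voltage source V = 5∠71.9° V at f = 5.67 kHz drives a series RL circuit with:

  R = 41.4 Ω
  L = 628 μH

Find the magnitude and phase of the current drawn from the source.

Step 1 — Angular frequency: ω = 2π·f = 2π·5670 = 3.563e+04 rad/s.
Step 2 — Component impedances:
  R: Z = R = 41.4 Ω
  L: Z = jωL = j·3.563e+04·0.000628 = 0 + j22.37 Ω
Step 3 — Series combination: Z_total = R + L = 41.4 + j22.37 Ω = 47.06∠28.4° Ω.
Step 4 — Source phasor: V = 5∠71.9° V = 1.553 + j4.753 V.
Step 5 — Ohm's law: I = V / Z_total = (1.553 + j4.753) / (41.4 + j22.37) = 0.07706 + j0.07316 A.
Step 6 — Convert to polar: |I| = 0.1063 A, ∠I = 43.5°.

I = 0.1063∠43.5° A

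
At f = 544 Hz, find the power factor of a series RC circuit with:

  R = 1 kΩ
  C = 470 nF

Step 1 — Angular frequency: ω = 2π·f = 2π·544 = 3418 rad/s.
Step 2 — Component impedances:
  R: Z = R = 1000 Ω
  C: Z = 1/(jωC) = -j/(ω·C) = 0 - j622.5 Ω
Step 3 — Series combination: Z_total = R + C = 1000 - j622.5 Ω = 1178∠-31.9° Ω.
Step 4 — Power factor: PF = cos(φ) = Re(Z)/|Z| = 1000/1177.9 = 0.849.
Step 5 — Type: Im(Z) = -622.5 ⇒ leading (phase φ = -31.9°).

PF = 0.849 (leading, φ = -31.9°)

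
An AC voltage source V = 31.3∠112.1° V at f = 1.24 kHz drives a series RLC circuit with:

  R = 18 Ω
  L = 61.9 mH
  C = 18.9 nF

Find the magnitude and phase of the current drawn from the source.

Step 1 — Angular frequency: ω = 2π·f = 2π·1240 = 7791 rad/s.
Step 2 — Component impedances:
  R: Z = R = 18 Ω
  L: Z = jωL = j·7791·0.0619 = 0 + j482.3 Ω
  C: Z = 1/(jωC) = -j/(ω·C) = 0 - j6791 Ω
Step 3 — Series combination: Z_total = R + L + C = 18 - j6309 Ω = 6309∠-89.8° Ω.
Step 4 — Source phasor: V = 31.3∠112.1° V = -11.78 + j29 V.
Step 5 — Ohm's law: I = V / Z_total = (-11.78 + j29) / (18 - j6309) = -0.004602 - j0.001853 A.
Step 6 — Convert to polar: |I| = 0.004961 A, ∠I = -158.1°.

I = 0.004961∠-158.1° A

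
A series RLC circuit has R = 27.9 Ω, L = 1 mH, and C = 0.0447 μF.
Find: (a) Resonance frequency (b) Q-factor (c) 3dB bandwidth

Step 1 — Resonance condition Im(Z)=0 gives ω₀ = 1/√(LC).
Step 2 — ω₀ = 1/√(0.001·4.47e-08) = 1.496e+05 rad/s.
Step 3 — f₀ = ω₀/(2π) = 2.38e+04 Hz.
Step 4 — Series Q: Q = ω₀L/R = 1.496e+05·0.001/27.9 = 5.361.
Step 5 — 3dB bandwidth: Δω = ω₀/Q = 2.79e+04 rad/s; BW = Δω/(2π) = 4440 Hz.

(a) f₀ = 2.38e+04 Hz  (b) Q = 5.361  (c) BW = 4440 Hz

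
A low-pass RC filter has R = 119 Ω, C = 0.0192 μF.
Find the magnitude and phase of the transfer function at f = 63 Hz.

Step 1 — Angular frequency: ω = 2π·63 = 395.8 rad/s.
Step 2 — Transfer function: H(jω) = 1/(1 + jωRC).
Step 3 — Denominator: 1 + jωRC = 1 + j·395.8·119·1.92e-08 = 1 + j0.0009044.
Step 4 — H = 1 - j0.0009044.
Step 5 — Magnitude: |H| = 1 (-0.0 dB); phase: φ = -0.1°.

|H| = 1 (-0.0 dB), φ = -0.1°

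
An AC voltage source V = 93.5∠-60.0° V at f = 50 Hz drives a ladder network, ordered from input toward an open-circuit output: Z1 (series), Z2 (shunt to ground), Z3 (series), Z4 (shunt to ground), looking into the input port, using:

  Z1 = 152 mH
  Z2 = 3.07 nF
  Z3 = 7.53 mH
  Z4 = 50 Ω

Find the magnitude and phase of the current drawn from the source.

Step 1 — Angular frequency: ω = 2π·f = 2π·50 = 314.2 rad/s.
Step 2 — Component impedances:
  Z1: Z = jωL = j·314.2·0.152 = 0 + j47.75 Ω
  Z2: Z = 1/(jωC) = -j/(ω·C) = 0 - j1.037e+06 Ω
  Z3: Z = jωL = j·314.2·0.00753 = 0 + j2.366 Ω
  Z4: Z = R = 50 Ω
Step 3 — Ladder network (open output): work backward from the far end, alternating series and parallel combinations. Z_in = 50 + j50.12 Ω = 70.79∠45.1° Ω.
Step 4 — Source phasor: V = 93.5∠-60.0° V = 46.75 - j80.97 V.
Step 5 — Ohm's law: I = V / Z_total = (46.75 - j80.97) / (50 + j50.12) = -0.3433 - j1.275 A.
Step 6 — Convert to polar: |I| = 1.321 A, ∠I = -105.1°.

I = 1.321∠-105.1° A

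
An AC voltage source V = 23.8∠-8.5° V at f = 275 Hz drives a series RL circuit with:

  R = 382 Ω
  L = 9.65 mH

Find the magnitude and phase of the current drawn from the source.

Step 1 — Angular frequency: ω = 2π·f = 2π·275 = 1728 rad/s.
Step 2 — Component impedances:
  R: Z = R = 382 Ω
  L: Z = jωL = j·1728·0.00965 = 0 + j16.67 Ω
Step 3 — Series combination: Z_total = R + L = 382 + j16.67 Ω = 382.4∠2.5° Ω.
Step 4 — Source phasor: V = 23.8∠-8.5° V = 23.54 - j3.518 V.
Step 5 — Ohm's law: I = V / Z_total = (23.54 - j3.518) / (382 + j16.67) = 0.0611 - j0.01188 A.
Step 6 — Convert to polar: |I| = 0.06224 A, ∠I = -11.0°.

I = 0.06224∠-11.0° A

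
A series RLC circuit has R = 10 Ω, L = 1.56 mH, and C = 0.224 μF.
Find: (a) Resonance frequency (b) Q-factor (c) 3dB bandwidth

Step 1 — Resonance: ω₀ = 1/√(LC) = 1/√(0.00156·2.24e-07) = 5.35e+04 rad/s.
Step 2 — f₀ = ω₀/(2π) = 8514 Hz.
Step 3 — Series Q: Q = ω₀L/R = 5.35e+04·0.00156/10 = 8.345.
Step 4 — Bandwidth: Δω = ω₀/Q = 6410 rad/s; BW = Δω/(2π) = 1020 Hz.

(a) f₀ = 8514 Hz  (b) Q = 8.345  (c) BW = 1020 Hz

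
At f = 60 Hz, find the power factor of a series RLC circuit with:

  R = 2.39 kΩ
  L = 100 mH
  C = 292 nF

Step 1 — Angular frequency: ω = 2π·f = 2π·60 = 377 rad/s.
Step 2 — Component impedances:
  R: Z = R = 2390 Ω
  L: Z = jωL = j·377·0.1 = 0 + j37.7 Ω
  C: Z = 1/(jωC) = -j/(ω·C) = 0 - j9084 Ω
Step 3 — Series combination: Z_total = R + L + C = 2390 - j9046 Ω = 9357∠-75.2° Ω.
Step 4 — Power factor: PF = cos(φ) = Re(Z)/|Z| = 2390/9357 = 0.2554.
Step 5 — Type: Im(Z) = -9046 ⇒ leading (phase φ = -75.2°).

PF = 0.2554 (leading, φ = -75.2°)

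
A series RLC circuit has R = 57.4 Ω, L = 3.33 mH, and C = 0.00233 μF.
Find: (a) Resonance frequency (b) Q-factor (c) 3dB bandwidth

Step 1 — Resonance: ω₀ = 1/√(LC) = 1/√(0.00333·2.33e-09) = 3.59e+05 rad/s.
Step 2 — f₀ = ω₀/(2π) = 5.714e+04 Hz.
Step 3 — Series Q: Q = ω₀L/R = 3.59e+05·0.00333/57.4 = 20.83.
Step 4 — Bandwidth: Δω = ω₀/Q = 1.724e+04 rad/s; BW = Δω/(2π) = 2743 Hz.

(a) f₀ = 5.714e+04 Hz  (b) Q = 20.83  (c) BW = 2743 Hz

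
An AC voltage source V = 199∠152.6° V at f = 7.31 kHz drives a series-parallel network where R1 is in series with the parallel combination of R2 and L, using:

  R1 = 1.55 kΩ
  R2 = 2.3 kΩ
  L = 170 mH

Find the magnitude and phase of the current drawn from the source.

Step 1 — Angular frequency: ω = 2π·f = 2π·7310 = 4.593e+04 rad/s.
Step 2 — Component impedances:
  R1: Z = R = 1550 Ω
  R2: Z = R = 2300 Ω
  L: Z = jωL = j·4.593e+04·0.17 = 0 + j7808 Ω
Step 3 — Parallel branch: R2 || L = 1/(1/R2 + 1/L) = 2116 + j623.4 Ω.
Step 4 — Series with R1: Z_total = R1 + (R2 || L) = 3666 + j623.4 Ω = 3719∠9.6° Ω.
Step 5 — Source phasor: V = 199∠152.6° V = -176.7 + j91.58 V.
Step 6 — Ohm's law: I = V / Z_total = (-176.7 + j91.58) / (3666 + j623.4) = -0.04271 + j0.03224 A.
Step 7 — Convert to polar: |I| = 0.05351 A, ∠I = 143.0°.

I = 0.05351∠143.0° A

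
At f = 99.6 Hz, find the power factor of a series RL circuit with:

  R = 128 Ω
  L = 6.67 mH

Step 1 — Angular frequency: ω = 2π·f = 2π·99.6 = 625.8 rad/s.
Step 2 — Component impedances:
  R: Z = R = 128 Ω
  L: Z = jωL = j·625.8·0.00667 = 0 + j4.174 Ω
Step 3 — Series combination: Z_total = R + L = 128 + j4.174 Ω = 128.1∠1.9° Ω.
Step 4 — Power factor: PF = cos(φ) = Re(Z)/|Z| = 128/128.07 = 0.9995.
Step 5 — Type: Im(Z) = 4.174 ⇒ lagging (phase φ = 1.9°).

PF = 0.9995 (lagging, φ = 1.9°)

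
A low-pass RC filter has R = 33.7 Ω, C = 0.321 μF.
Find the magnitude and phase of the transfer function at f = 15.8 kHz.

Step 1 — Angular frequency: ω = 2π·1.58e+04 = 9.927e+04 rad/s.
Step 2 — Transfer function: H(jω) = 1/(1 + jωRC).
Step 3 — Denominator: 1 + jωRC = 1 + j·9.927e+04·33.7·3.21e-07 = 1 + j1.074.
Step 4 — H = 0.4644 - j0.4987.
Step 5 — Magnitude: |H| = 0.6815 (-3.3 dB); phase: φ = -47.0°.

|H| = 0.6815 (-3.3 dB), φ = -47.0°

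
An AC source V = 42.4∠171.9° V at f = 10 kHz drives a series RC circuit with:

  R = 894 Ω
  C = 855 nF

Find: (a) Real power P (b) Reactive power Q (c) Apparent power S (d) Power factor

Step 1 — Angular frequency: ω = 2π·f = 2π·1e+04 = 6.283e+04 rad/s.
Step 2 — Component impedances:
  R: Z = R = 894 Ω
  C: Z = 1/(jωC) = -j/(ω·C) = 0 - j18.61 Ω
Step 3 — Series combination: Z_total = R + C = 894 - j18.61 Ω = 894.2∠-1.2° Ω.
Step 4 — Source phasor: V = 42.4∠171.9° V = -41.98 + j5.974 V.
Step 5 — Current: I = V / Z = -0.04707 + j0.005702 A = 0.04742∠173.1° A.
Step 6 — Complex power: S = V·I* = 2.01 - j0.04185 VA.
Step 7 — Real power: P = Re(S) = 2.01 W.
Step 8 — Reactive power: Q = Im(S) = -0.04185 VAR.
Step 9 — Apparent power: |S| = 2.01 VA.
Step 10 — Power factor: PF = P/|S| = 0.9998 (leading).

(a) P = 2.01 W  (b) Q = -0.04185 VAR  (c) S = 2.01 VA  (d) PF = 0.9998 (leading)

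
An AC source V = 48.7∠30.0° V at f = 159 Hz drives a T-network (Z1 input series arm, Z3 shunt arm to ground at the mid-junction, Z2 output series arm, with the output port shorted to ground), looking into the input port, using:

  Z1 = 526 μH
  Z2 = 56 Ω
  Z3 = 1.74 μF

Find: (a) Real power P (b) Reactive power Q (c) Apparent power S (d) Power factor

Step 1 — Angular frequency: ω = 2π·f = 2π·159 = 999 rad/s.
Step 2 — Component impedances:
  Z1: Z = jωL = j·999·0.000526 = 0 + j0.5255 Ω
  Z2: Z = R = 56 Ω
  Z3: Z = 1/(jωC) = -j/(ω·C) = 0 - j575.3 Ω
Step 3 — With the output port shorted to ground, the output series arm Z2 runs from the junction to ground; the shunt arm Z3 also runs from the junction to ground. They appear in parallel: Z3 || Z2 = 55.47 - j5.4 Ω.
Step 4 — Series with input arm Z1: Z_in = Z1 + (Z3 || Z2) = 55.47 - j4.875 Ω = 55.69∠-5.0° Ω.
Step 5 — Source phasor: V = 48.7∠30.0° V = 42.18 + j24.35 V.
Step 6 — Current: I = V / Z = 0.7162 + j0.5019 A = 0.8745∠35.0° A.
Step 7 — Complex power: S = V·I* = 42.43 - j3.728 VA.
Step 8 — Real power: P = Re(S) = 42.43 W.
Step 9 — Reactive power: Q = Im(S) = -3.728 VAR.
Step 10 — Apparent power: |S| = 42.59 VA.
Step 11 — Power factor: PF = P/|S| = 0.9962 (leading).

(a) P = 42.43 W  (b) Q = -3.728 VAR  (c) S = 42.59 VA  (d) PF = 0.9962 (leading)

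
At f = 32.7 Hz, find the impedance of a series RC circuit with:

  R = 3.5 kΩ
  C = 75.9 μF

Step 1 — Angular frequency: ω = 2π·f = 2π·32.7 = 205.5 rad/s.
Step 2 — Component impedances:
  R: Z = R = 3500 Ω
  C: Z = 1/(jωC) = -j/(ω·C) = 0 - j64.13 Ω
Step 3 — Series combination: Z_total = R + C = 3500 - j64.13 Ω = 3501∠-1.0° Ω.

Z = 3500 - j64.13 Ω = 3501∠-1.0° Ω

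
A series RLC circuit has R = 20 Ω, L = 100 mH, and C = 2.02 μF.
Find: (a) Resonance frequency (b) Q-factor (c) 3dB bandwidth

Step 1 — Resonance: ω₀ = 1/√(LC) = 1/√(0.1·2.02e-06) = 2225 rad/s.
Step 2 — f₀ = ω₀/(2π) = 354.1 Hz.
Step 3 — Series Q: Q = ω₀L/R = 2225·0.1/20 = 11.12.
Step 4 — Bandwidth: Δω = ω₀/Q = 200 rad/s; BW = Δω/(2π) = 31.83 Hz.

(a) f₀ = 354.1 Hz  (b) Q = 11.12  (c) BW = 31.83 Hz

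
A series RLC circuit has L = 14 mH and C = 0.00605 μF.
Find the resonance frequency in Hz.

Step 1 — Resonance condition Im(Z)=0 gives ω₀ = 1/√(LC).
Step 2 — ω₀ = 1/√(0.014·6.05e-09) = 1.087e+05 rad/s.
Step 3 — f₀ = ω₀/(2π) = 1.729e+04 Hz.

f₀ = 1.729e+04 Hz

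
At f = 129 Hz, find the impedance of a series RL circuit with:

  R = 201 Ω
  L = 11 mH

Step 1 — Angular frequency: ω = 2π·f = 2π·129 = 810.5 rad/s.
Step 2 — Component impedances:
  R: Z = R = 201 Ω
  L: Z = jωL = j·810.5·0.011 = 0 + j8.916 Ω
Step 3 — Series combination: Z_total = R + L = 201 + j8.916 Ω = 201.2∠2.5° Ω.

Z = 201 + j8.916 Ω = 201.2∠2.5° Ω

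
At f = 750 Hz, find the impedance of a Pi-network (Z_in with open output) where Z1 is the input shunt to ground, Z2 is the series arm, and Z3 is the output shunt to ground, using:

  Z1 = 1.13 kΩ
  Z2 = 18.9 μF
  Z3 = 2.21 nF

Step 1 — Angular frequency: ω = 2π·f = 2π·750 = 4712 rad/s.
Step 2 — Component impedances:
  Z1: Z = R = 1130 Ω
  Z2: Z = 1/(jωC) = -j/(ω·C) = 0 - j11.23 Ω
  Z3: Z = 1/(jωC) = -j/(ω·C) = 0 - j9.602e+04 Ω
Step 3 — With open output, the series arm Z2 and the output shunt Z3 appear in series to ground: Z2 + Z3 = 0 - j9.603e+04 Ω.
Step 4 — Parallel with input shunt Z1: Z_in = Z1 || (Z2 + Z3) = 1130 - j13.29 Ω = 1130∠-0.7° Ω.

Z = 1130 - j13.29 Ω = 1130∠-0.7° Ω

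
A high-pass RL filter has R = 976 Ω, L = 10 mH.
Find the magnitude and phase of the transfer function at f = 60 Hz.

Step 1 — Angular frequency: ω = 2π·60 = 377 rad/s.
Step 2 — Transfer function: H(jω) = jωL/(R + jωL).
Step 3 — Numerator jωL = j·3.77; denominator R + jωL = 976 + j3.77.
Step 4 — H = 1.492e-05 + j0.003863.
Step 5 — Magnitude: |H| = 0.003863 (-48.3 dB); phase: φ = 89.8°.

|H| = 0.003863 (-48.3 dB), φ = 89.8°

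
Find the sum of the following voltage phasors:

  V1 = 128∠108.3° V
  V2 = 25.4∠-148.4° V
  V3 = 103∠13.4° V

Step 1 — Convert each phasor to rectangular form:
  V1 = 128·(cos(108.3°) + j·sin(108.3°)) = -40.19 + j121.5 V
  V2 = 25.4·(cos(-148.4°) + j·sin(-148.4°)) = -21.63 - j13.31 V
  V3 = 103·(cos(13.4°) + j·sin(13.4°)) = 100.2 + j23.87 V
Step 2 — Sum components: V_total = 38.37 + j132.1 V.
Step 3 — Convert to polar: |V_total| = 137.5 V, ∠V_total = 73.8°.

V_total = 137.5∠73.8° V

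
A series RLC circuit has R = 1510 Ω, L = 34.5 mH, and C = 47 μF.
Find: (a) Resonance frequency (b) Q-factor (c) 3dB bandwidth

Step 1 — Resonance condition Im(Z)=0 gives ω₀ = 1/√(LC).
Step 2 — ω₀ = 1/√(0.0345·4.7e-05) = 785.3 rad/s.
Step 3 — f₀ = ω₀/(2π) = 125 Hz.
Step 4 — Series Q: Q = ω₀L/R = 785.3·0.0345/1510 = 0.01794.
Step 5 — 3dB bandwidth: Δω = ω₀/Q = 4.377e+04 rad/s; BW = Δω/(2π) = 6966 Hz.

(a) f₀ = 125 Hz  (b) Q = 0.01794  (c) BW = 6966 Hz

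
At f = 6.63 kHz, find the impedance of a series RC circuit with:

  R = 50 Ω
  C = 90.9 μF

Step 1 — Angular frequency: ω = 2π·f = 2π·6630 = 4.166e+04 rad/s.
Step 2 — Component impedances:
  R: Z = R = 50 Ω
  C: Z = 1/(jωC) = -j/(ω·C) = 0 - j0.2641 Ω
Step 3 — Series combination: Z_total = R + C = 50 - j0.2641 Ω = 50∠-0.3° Ω.

Z = 50 - j0.2641 Ω = 50∠-0.3° Ω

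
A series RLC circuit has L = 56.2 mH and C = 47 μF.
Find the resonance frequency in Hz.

Step 1 — Resonance condition Im(Z)=0 gives ω₀ = 1/√(LC).
Step 2 — ω₀ = 1/√(0.0562·4.7e-05) = 615.3 rad/s.
Step 3 — f₀ = ω₀/(2π) = 97.93 Hz.

f₀ = 97.93 Hz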